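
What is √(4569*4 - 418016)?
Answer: 2*I*√99935 ≈ 632.25*I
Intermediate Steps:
√(4569*4 - 418016) = √(18276 - 418016) = √(-399740) = 2*I*√99935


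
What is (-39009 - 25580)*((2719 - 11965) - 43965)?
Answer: 3436845279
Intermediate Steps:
(-39009 - 25580)*((2719 - 11965) - 43965) = -64589*(-9246 - 43965) = -64589*(-53211) = 3436845279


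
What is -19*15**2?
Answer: -4275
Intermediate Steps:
-19*15**2 = -19*225 = -4275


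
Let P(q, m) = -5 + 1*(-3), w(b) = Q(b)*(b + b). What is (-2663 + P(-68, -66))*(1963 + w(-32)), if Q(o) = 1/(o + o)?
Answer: -5245844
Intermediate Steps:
Q(o) = 1/(2*o)
w(b) = 1 (w(b) = (1/(2*b))*(b + b) = (1/(2*b))*(2*b) = 1)
P(q, m) = -8 (P(q, m) = -5 - 3 = -8)
(-2663 + P(-68, -66))*(1963 + w(-32)) = (-2663 - 8)*(1963 + 1) = -2671*1964 = -5245844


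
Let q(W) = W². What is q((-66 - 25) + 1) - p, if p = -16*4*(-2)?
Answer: 7972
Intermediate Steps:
p = 128 (p = -64*(-2) = 128)
q((-66 - 25) + 1) - p = ((-66 - 25) + 1)² - 1*128 = (-91 + 1)² - 128 = (-90)² - 128 = 8100 - 128 = 7972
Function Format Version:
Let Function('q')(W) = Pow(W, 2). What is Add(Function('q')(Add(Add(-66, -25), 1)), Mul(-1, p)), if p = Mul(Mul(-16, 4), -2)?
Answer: 7972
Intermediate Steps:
p = 128 (p = Mul(-64, -2) = 128)
Add(Function('q')(Add(Add(-66, -25), 1)), Mul(-1, p)) = Add(Pow(Add(Add(-66, -25), 1), 2), Mul(-1, 128)) = Add(Pow(Add(-91, 1), 2), -128) = Add(Pow(-90, 2), -128) = Add(8100, -128) = 7972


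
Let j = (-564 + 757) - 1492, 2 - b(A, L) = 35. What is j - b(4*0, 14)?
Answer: -1266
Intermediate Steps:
b(A, L) = -33 (b(A, L) = 2 - 1*35 = 2 - 35 = -33)
j = -1299 (j = 193 - 1492 = -1299)
j - b(4*0, 14) = -1299 - 1*(-33) = -1299 + 33 = -1266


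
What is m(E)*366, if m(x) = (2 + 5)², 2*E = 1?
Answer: 17934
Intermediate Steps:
E = ½ (E = (½)*1 = ½ ≈ 0.50000)
m(x) = 49 (m(x) = 7² = 49)
m(E)*366 = 49*366 = 17934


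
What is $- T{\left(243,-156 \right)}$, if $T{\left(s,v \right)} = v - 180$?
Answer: $336$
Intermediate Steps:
$T{\left(s,v \right)} = -180 + v$
$- T{\left(243,-156 \right)} = - (-180 - 156) = \left(-1\right) \left(-336\right) = 336$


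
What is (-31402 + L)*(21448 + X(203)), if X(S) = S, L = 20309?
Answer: -240174543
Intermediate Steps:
(-31402 + L)*(21448 + X(203)) = (-31402 + 20309)*(21448 + 203) = -11093*21651 = -240174543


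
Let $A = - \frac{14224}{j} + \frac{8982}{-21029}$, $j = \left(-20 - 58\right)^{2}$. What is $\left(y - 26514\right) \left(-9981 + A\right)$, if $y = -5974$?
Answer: $\frac{10374451962673400}{31985109} \approx 3.2435 \cdot 10^{8}$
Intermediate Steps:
$j = 6084$ ($j = \left(-78\right)^{2} = 6084$)
$A = - \frac{88440746}{31985109}$ ($A = - \frac{14224}{6084} + \frac{8982}{-21029} = \left(-14224\right) \frac{1}{6084} + 8982 \left(- \frac{1}{21029}\right) = - \frac{3556}{1521} - \frac{8982}{21029} = - \frac{88440746}{31985109} \approx -2.7651$)
$\left(y - 26514\right) \left(-9981 + A\right) = \left(-5974 - 26514\right) \left(-9981 - \frac{88440746}{31985109}\right) = \left(-32488\right) \left(- \frac{319331813675}{31985109}\right) = \frac{10374451962673400}{31985109}$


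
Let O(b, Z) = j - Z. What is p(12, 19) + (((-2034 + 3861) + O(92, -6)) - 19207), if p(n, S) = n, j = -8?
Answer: -17370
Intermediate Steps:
O(b, Z) = -8 - Z
p(12, 19) + (((-2034 + 3861) + O(92, -6)) - 19207) = 12 + (((-2034 + 3861) + (-8 - 1*(-6))) - 19207) = 12 + ((1827 + (-8 + 6)) - 19207) = 12 + ((1827 - 2) - 19207) = 12 + (1825 - 19207) = 12 - 17382 = -17370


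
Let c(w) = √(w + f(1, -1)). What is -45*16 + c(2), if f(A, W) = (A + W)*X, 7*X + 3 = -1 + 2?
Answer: -720 + √2 ≈ -718.59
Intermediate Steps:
X = -2/7 (X = -3/7 + (-1 + 2)/7 = -3/7 + (⅐)*1 = -3/7 + ⅐ = -2/7 ≈ -0.28571)
f(A, W) = -2*A/7 - 2*W/7 (f(A, W) = (A + W)*(-2/7) = -2*A/7 - 2*W/7)
c(w) = √w (c(w) = √(w + (-2/7*1 - 2/7*(-1))) = √(w + (-2/7 + 2/7)) = √(w + 0) = √w)
-45*16 + c(2) = -45*16 + √2 = -720 + √2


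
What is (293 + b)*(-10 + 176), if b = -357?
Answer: -10624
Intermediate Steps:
(293 + b)*(-10 + 176) = (293 - 357)*(-10 + 176) = -64*166 = -10624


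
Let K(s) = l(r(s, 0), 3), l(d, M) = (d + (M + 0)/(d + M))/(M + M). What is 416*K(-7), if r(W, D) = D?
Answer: 208/3 ≈ 69.333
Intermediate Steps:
l(d, M) = (d + M/(M + d))/(2*M) (l(d, M) = (d + M/(M + d))/((2*M)) = (d + M/(M + d))*(1/(2*M)) = (d + M/(M + d))/(2*M))
K(s) = 1/6 (K(s) = (1/2)*(3 + 0**2 + 3*0)/(3*(3 + 0)) = (1/2)*(1/3)*(3 + 0 + 0)/3 = (1/2)*(1/3)*(1/3)*3 = 1/6)
416*K(-7) = 416*(1/6) = 208/3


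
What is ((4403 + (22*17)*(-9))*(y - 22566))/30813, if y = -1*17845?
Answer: -41906207/30813 ≈ -1360.0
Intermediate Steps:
y = -17845
((4403 + (22*17)*(-9))*(y - 22566))/30813 = ((4403 + (22*17)*(-9))*(-17845 - 22566))/30813 = ((4403 + 374*(-9))*(-40411))*(1/30813) = ((4403 - 3366)*(-40411))*(1/30813) = (1037*(-40411))*(1/30813) = -41906207*1/30813 = -41906207/30813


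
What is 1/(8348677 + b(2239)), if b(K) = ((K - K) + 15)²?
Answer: 1/8348902 ≈ 1.1978e-7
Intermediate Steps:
b(K) = 225 (b(K) = (0 + 15)² = 15² = 225)
1/(8348677 + b(2239)) = 1/(8348677 + 225) = 1/8348902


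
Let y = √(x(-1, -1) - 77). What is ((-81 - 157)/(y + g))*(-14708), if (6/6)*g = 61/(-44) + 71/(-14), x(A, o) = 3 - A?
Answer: -2144450756448/10881193 - 332071811456*I*√73/10881193 ≈ -1.9708e+5 - 2.6075e+5*I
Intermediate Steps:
g = -1989/308 (g = 61/(-44) + 71/(-14) = 61*(-1/44) + 71*(-1/14) = -61/44 - 71/14 = -1989/308 ≈ -6.4578)
y = I*√73 (y = √((3 - 1*(-1)) - 77) = √((3 + 1) - 77) = √(4 - 77) = √(-73) = I*√73 ≈ 8.544*I)
((-81 - 157)/(y + g))*(-14708) = ((-81 - 157)/(I*√73 - 1989/308))*(-14708) = -238/(-1989/308 + I*√73)*(-14708) = 3500504/(-1989/308 + I*√73)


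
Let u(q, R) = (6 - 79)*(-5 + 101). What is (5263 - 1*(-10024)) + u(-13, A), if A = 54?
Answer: 8279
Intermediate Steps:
u(q, R) = -7008 (u(q, R) = -73*96 = -7008)
(5263 - 1*(-10024)) + u(-13, A) = (5263 - 1*(-10024)) - 7008 = (5263 + 10024) - 7008 = 15287 - 7008 = 8279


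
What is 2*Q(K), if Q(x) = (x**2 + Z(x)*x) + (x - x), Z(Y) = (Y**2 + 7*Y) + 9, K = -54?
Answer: -269244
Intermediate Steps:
Z(Y) = 9 + Y**2 + 7*Y
Q(x) = x**2 + x*(9 + x**2 + 7*x) (Q(x) = (x**2 + (9 + x**2 + 7*x)*x) + (x - x) = (x**2 + x*(9 + x**2 + 7*x)) + 0 = x**2 + x*(9 + x**2 + 7*x))
2*Q(K) = 2*(-54*(9 + (-54)**2 + 8*(-54))) = 2*(-54*(9 + 2916 - 432)) = 2*(-54*2493) = 2*(-134622) = -269244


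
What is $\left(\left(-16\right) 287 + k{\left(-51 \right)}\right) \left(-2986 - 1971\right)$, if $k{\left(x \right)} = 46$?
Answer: $22534522$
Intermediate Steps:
$\left(\left(-16\right) 287 + k{\left(-51 \right)}\right) \left(-2986 - 1971\right) = \left(\left(-16\right) 287 + 46\right) \left(-2986 - 1971\right) = \left(-4592 + 46\right) \left(-4957\right) = \left(-4546\right) \left(-4957\right) = 22534522$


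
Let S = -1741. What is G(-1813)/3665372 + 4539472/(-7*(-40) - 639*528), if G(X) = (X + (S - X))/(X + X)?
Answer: -7541560304330449/560054231427208 ≈ -13.466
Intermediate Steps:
G(X) = -1741/(2*X) (G(X) = (X + (-1741 - X))/(X + X) = -1741*1/(2*X) = -1741/(2*X))
G(-1813)/3665372 + 4539472/(-7*(-40) - 639*528) = -1741/2/(-1813)/3665372 + 4539472/(-7*(-40) - 639*528) = -1741/2*(-1/1813)*(1/3665372) + 4539472/(280 - 337392) = (1741/3626)*(1/3665372) + 4539472/(-337112) = 1741/13290638872 + 4539472*(-1/337112) = 1741/13290638872 - 567434/42139 = -7541560304330449/560054231427208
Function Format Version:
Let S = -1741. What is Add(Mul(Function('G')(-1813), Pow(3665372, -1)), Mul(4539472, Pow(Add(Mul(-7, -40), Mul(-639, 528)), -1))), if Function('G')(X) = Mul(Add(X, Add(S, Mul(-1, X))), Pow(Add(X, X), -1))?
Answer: Rational(-7541560304330449, 560054231427208) ≈ -13.466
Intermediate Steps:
Function('G')(X) = Mul(Rational(-1741, 2), Pow(X, -1)) (Function('G')(X) = Mul(Add(X, Add(-1741, Mul(-1, X))), Pow(Add(X, X), -1)) = Mul(-1741, Pow(Mul(2, X), -1)) = Mul(-1741, Mul(Rational(1, 2), Pow(X, -1))) = Mul(Rational(-1741, 2), Pow(X, -1)))
Add(Mul(Function('G')(-1813), Pow(3665372, -1)), Mul(4539472, Pow(Add(Mul(-7, -40), Mul(-639, 528)), -1))) = Add(Mul(Mul(Rational(-1741, 2), Pow(-1813, -1)), Pow(3665372, -1)), Mul(4539472, Pow(Add(Mul(-7, -40), Mul(-639, 528)), -1))) = Add(Mul(Mul(Rational(-1741, 2), Rational(-1, 1813)), Rational(1, 3665372)), Mul(4539472, Pow(Add(280, -337392), -1))) = Add(Mul(Rational(1741, 3626), Rational(1, 3665372)), Mul(4539472, Pow(-337112, -1))) = Add(Rational(1741, 13290638872), Mul(4539472, Rational(-1, 337112))) = Add(Rational(1741, 13290638872), Rational(-567434, 42139)) = Rational(-7541560304330449, 560054231427208)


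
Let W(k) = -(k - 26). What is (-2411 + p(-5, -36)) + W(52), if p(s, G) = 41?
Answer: -2396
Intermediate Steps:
W(k) = 26 - k (W(k) = -(-26 + k) = 26 - k)
(-2411 + p(-5, -36)) + W(52) = (-2411 + 41) + (26 - 1*52) = -2370 + (26 - 52) = -2370 - 26 = -2396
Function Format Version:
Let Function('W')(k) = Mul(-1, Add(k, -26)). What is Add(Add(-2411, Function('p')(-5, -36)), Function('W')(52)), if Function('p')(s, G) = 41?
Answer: -2396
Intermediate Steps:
Function('W')(k) = Add(26, Mul(-1, k)) (Function('W')(k) = Mul(-1, Add(-26, k)) = Add(26, Mul(-1, k)))
Add(Add(-2411, Function('p')(-5, -36)), Function('W')(52)) = Add(Add(-2411, 41), Add(26, Mul(-1, 52))) = Add(-2370, Add(26, -52)) = Add(-2370, -26) = -2396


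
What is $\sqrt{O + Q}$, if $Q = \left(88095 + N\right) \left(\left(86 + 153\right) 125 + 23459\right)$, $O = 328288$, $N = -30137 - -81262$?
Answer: $2 \sqrt{1856371942} \approx 86171.0$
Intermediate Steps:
$N = 51125$ ($N = -30137 + 81262 = 51125$)
$Q = 7425159480$ ($Q = \left(88095 + 51125\right) \left(\left(86 + 153\right) 125 + 23459\right) = 139220 \left(239 \cdot 125 + 23459\right) = 139220 \left(29875 + 23459\right) = 139220 \cdot 53334 = 7425159480$)
$\sqrt{O + Q} = \sqrt{328288 + 7425159480} = \sqrt{7425487768} = 2 \sqrt{1856371942}$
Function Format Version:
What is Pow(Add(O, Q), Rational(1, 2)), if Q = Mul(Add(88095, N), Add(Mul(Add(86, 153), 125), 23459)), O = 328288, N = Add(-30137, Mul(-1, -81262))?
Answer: Mul(2, Pow(1856371942, Rational(1, 2))) ≈ 86171.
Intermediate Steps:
N = 51125 (N = Add(-30137, 81262) = 51125)
Q = 7425159480 (Q = Mul(Add(88095, 51125), Add(Mul(Add(86, 153), 125), 23459)) = Mul(139220, Add(Mul(239, 125), 23459)) = Mul(139220, Add(29875, 23459)) = Mul(139220, 53334) = 7425159480)
Pow(Add(O, Q), Rational(1, 2)) = Pow(Add(328288, 7425159480), Rational(1, 2)) = Pow(7425487768, Rational(1, 2)) = Mul(2, Pow(1856371942, Rational(1, 2)))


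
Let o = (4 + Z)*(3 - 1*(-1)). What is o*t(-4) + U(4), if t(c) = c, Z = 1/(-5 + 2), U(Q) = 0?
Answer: -176/3 ≈ -58.667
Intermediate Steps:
Z = -⅓ (Z = 1/(-3) = -⅓ ≈ -0.33333)
o = 44/3 (o = (4 - ⅓)*(3 - 1*(-1)) = 11*(3 + 1)/3 = (11/3)*4 = 44/3 ≈ 14.667)
o*t(-4) + U(4) = (44/3)*(-4) + 0 = -176/3 + 0 = -176/3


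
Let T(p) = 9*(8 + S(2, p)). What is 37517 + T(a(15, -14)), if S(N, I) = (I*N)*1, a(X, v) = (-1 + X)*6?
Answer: 39101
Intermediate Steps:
a(X, v) = -6 + 6*X
S(N, I) = I*N
T(p) = 72 + 18*p (T(p) = 9*(8 + p*2) = 9*(8 + 2*p) = 72 + 18*p)
37517 + T(a(15, -14)) = 37517 + (72 + 18*(-6 + 6*15)) = 37517 + (72 + 18*(-6 + 90)) = 37517 + (72 + 18*84) = 37517 + (72 + 1512) = 37517 + 1584 = 39101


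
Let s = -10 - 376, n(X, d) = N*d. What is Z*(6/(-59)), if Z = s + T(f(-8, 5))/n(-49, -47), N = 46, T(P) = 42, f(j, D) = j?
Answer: 2503722/63779 ≈ 39.256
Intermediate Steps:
n(X, d) = 46*d
s = -386
Z = -417287/1081 (Z = -386 + 42/((46*(-47))) = -386 + 42/(-2162) = -386 + 42*(-1/2162) = -386 - 21/1081 = -417287/1081 ≈ -386.02)
Z*(6/(-59)) = -2503722/(1081*(-59)) = -2503722*(-1)/(1081*59) = -417287/1081*(-6/59) = 2503722/63779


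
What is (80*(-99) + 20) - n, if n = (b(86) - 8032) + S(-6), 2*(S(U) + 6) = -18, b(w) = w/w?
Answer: 146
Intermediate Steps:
b(w) = 1
S(U) = -15 (S(U) = -6 + (½)*(-18) = -6 - 9 = -15)
n = -8046 (n = (1 - 8032) - 15 = -8031 - 15 = -8046)
(80*(-99) + 20) - n = (80*(-99) + 20) - 1*(-8046) = (-7920 + 20) + 8046 = -7900 + 8046 = 146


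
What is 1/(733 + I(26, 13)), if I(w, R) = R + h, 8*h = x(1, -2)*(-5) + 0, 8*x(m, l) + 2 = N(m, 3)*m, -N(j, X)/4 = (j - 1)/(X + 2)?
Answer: 32/23877 ≈ 0.0013402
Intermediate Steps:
N(j, X) = -4*(-1 + j)/(2 + X) (N(j, X) = -4*(j - 1)/(X + 2) = -4*(-1 + j)/(2 + X))
x(m, l) = -¼ + m*(⅘ - 4*m/5)/8 (x(m, l) = -¼ + ((4*(1 - m)/(2 + 3))*m)/8 = -¼ + ((4*(1 - m)/5)*m)/8 = -¼ + ((4*(⅕)*(1 - m))*m)/8 = -¼ + ((⅘ - 4*m/5)*m)/8 = -¼ + (m*(⅘ - 4*m/5))/8 = -¼ + m*(⅘ - 4*m/5)/8)
h = 5/32 (h = ((-¼ - ⅒*1*(-1 + 1))*(-5) + 0)/8 = ((-¼ - ⅒*1*0)*(-5) + 0)/8 = ((-¼ + 0)*(-5) + 0)/8 = (-¼*(-5) + 0)/8 = (5/4 + 0)/8 = (⅛)*(5/4) = 5/32 ≈ 0.15625)
I(w, R) = 5/32 + R (I(w, R) = R + 5/32 = 5/32 + R)
1/(733 + I(26, 13)) = 1/(733 + (5/32 + 13)) = 1/(733 + 421/32) = 1/(23877/32) = 32/23877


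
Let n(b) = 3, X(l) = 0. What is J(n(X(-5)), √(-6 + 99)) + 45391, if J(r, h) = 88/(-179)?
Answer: 8124901/179 ≈ 45391.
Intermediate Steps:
J(r, h) = -88/179 (J(r, h) = 88*(-1/179) = -88/179)
J(n(X(-5)), √(-6 + 99)) + 45391 = -88/179 + 45391 = 8124901/179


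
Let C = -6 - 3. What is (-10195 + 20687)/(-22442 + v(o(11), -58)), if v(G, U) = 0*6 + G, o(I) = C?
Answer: -10492/22451 ≈ -0.46733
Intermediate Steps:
C = -9
o(I) = -9
v(G, U) = G (v(G, U) = 0 + G = G)
(-10195 + 20687)/(-22442 + v(o(11), -58)) = (-10195 + 20687)/(-22442 - 9) = 10492/(-22451) = 10492*(-1/22451) = -10492/22451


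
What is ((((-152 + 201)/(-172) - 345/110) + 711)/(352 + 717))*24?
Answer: 8032434/505637 ≈ 15.886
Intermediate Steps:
((((-152 + 201)/(-172) - 345/110) + 711)/(352 + 717))*24 = (((49*(-1/172) - 345*1/110) + 711)/1069)*24 = (((-49/172 - 69/22) + 711)*(1/1069))*24 = ((-6473/1892 + 711)*(1/1069))*24 = ((1338739/1892)*(1/1069))*24 = (1338739/2022548)*24 = 8032434/505637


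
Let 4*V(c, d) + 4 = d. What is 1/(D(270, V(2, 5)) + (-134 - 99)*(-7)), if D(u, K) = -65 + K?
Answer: 4/6265 ≈ 0.00063847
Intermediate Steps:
V(c, d) = -1 + d/4
1/(D(270, V(2, 5)) + (-134 - 99)*(-7)) = 1/((-65 + (-1 + (1/4)*5)) + (-134 - 99)*(-7)) = 1/((-65 + (-1 + 5/4)) - 233*(-7)) = 1/((-65 + 1/4) + 1631) = 1/(-259/4 + 1631) = 1/(6265/4) = 4/6265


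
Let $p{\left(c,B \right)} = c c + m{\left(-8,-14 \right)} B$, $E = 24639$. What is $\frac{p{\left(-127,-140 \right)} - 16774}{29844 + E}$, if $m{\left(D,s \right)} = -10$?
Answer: $\frac{755}{54483} \approx 0.013858$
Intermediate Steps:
$p{\left(c,B \right)} = c^{2} - 10 B$ ($p{\left(c,B \right)} = c c - 10 B = c^{2} - 10 B$)
$\frac{p{\left(-127,-140 \right)} - 16774}{29844 + E} = \frac{\left(\left(-127\right)^{2} - -1400\right) - 16774}{29844 + 24639} = \frac{\left(16129 + 1400\right) - 16774}{54483} = \left(17529 - 16774\right) \frac{1}{54483} = 755 \cdot \frac{1}{54483} = \frac{755}{54483}$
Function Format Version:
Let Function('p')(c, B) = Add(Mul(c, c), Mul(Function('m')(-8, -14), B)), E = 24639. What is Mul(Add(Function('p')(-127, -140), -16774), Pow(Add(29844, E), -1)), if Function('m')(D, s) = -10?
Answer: Rational(755, 54483) ≈ 0.013858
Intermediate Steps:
Function('p')(c, B) = Add(Pow(c, 2), Mul(-10, B)) (Function('p')(c, B) = Add(Mul(c, c), Mul(-10, B)) = Add(Pow(c, 2), Mul(-10, B)))
Mul(Add(Function('p')(-127, -140), -16774), Pow(Add(29844, E), -1)) = Mul(Add(Add(Pow(-127, 2), Mul(-10, -140)), -16774), Pow(Add(29844, 24639), -1)) = Mul(Add(Add(16129, 1400), -16774), Pow(54483, -1)) = Mul(Add(17529, -16774), Rational(1, 54483)) = Mul(755, Rational(1, 54483)) = Rational(755, 54483)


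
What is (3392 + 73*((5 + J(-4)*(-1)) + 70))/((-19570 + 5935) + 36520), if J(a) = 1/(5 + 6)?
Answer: 97464/251735 ≈ 0.38717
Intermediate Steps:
J(a) = 1/11
(3392 + 73*((5 + J(-4)*(-1)) + 70))/((-19570 + 5935) + 36520) = (3392 + 73*((5 + (1/11)*(-1)) + 70))/((-19570 + 5935) + 36520) = (3392 + 73*((5 - 1/11) + 70))/(-13635 + 36520) = (3392 + 73*(54/11 + 70))/22885 = (3392 + 73*(824/11))*(1/22885) = (3392 + 60152/11)*(1/22885) = (97464/11)*(1/22885) = 97464/251735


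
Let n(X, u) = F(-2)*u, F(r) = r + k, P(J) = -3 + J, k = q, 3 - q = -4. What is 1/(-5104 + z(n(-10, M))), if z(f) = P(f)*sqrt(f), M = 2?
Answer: -2552/13025163 - 7*sqrt(10)/26050326 ≈ -0.00019678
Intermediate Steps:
q = 7 (q = 3 - 1*(-4) = 3 + 4 = 7)
k = 7
F(r) = 7 + r (F(r) = r + 7 = 7 + r)
n(X, u) = 5*u (n(X, u) = (7 - 2)*u = 5*u)
z(f) = sqrt(f)*(-3 + f) (z(f) = (-3 + f)*sqrt(f) = sqrt(f)*(-3 + f))
1/(-5104 + z(n(-10, M))) = 1/(-5104 + sqrt(5*2)*(-3 + 5*2)) = 1/(-5104 + sqrt(10)*(-3 + 10)) = 1/(-5104 + sqrt(10)*7) = 1/(-5104 + 7*sqrt(10))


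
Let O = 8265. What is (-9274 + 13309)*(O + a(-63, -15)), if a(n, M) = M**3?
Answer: 19731150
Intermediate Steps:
(-9274 + 13309)*(O + a(-63, -15)) = (-9274 + 13309)*(8265 + (-15)**3) = 4035*(8265 - 3375) = 4035*4890 = 19731150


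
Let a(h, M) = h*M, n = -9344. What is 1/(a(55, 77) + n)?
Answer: -1/5109 ≈ -0.00019573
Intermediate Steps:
a(h, M) = M*h
1/(a(55, 77) + n) = 1/(77*55 - 9344) = 1/(4235 - 9344) = 1/(-5109) = -1/5109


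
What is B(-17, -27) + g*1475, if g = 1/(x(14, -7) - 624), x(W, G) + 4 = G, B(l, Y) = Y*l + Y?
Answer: 54569/127 ≈ 429.68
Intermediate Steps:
B(l, Y) = Y + Y*l
x(W, G) = -4 + G
g = -1/635 (g = 1/((-4 - 7) - 624) = 1/(-11 - 624) = 1/(-635) = -1/635 ≈ -0.0015748)
B(-17, -27) + g*1475 = -27*(1 - 17) - 1/635*1475 = -27*(-16) - 295/127 = 432 - 295/127 = 54569/127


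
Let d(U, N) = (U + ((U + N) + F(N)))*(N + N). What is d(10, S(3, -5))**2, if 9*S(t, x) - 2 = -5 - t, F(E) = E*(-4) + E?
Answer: 65536/81 ≈ 809.09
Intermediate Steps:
F(E) = -3*E (F(E) = -4*E + E = -3*E)
S(t, x) = -1/3 - t/9 (S(t, x) = 2/9 + (-5 - t)/9 = 2/9 + (-5/9 - t/9) = -1/3 - t/9)
d(U, N) = 2*N*(-2*N + 2*U) (d(U, N) = (U + ((U + N) - 3*N))*(N + N) = (U + ((N + U) - 3*N))*(2*N) = (U + (U - 2*N))*(2*N) = (-2*N + 2*U)*(2*N) = 2*N*(-2*N + 2*U))
d(10, S(3, -5))**2 = (4*(-1/3 - 1/9*3)*(10 - (-1/3 - 1/9*3)))**2 = (4*(-1/3 - 1/3)*(10 - (-1/3 - 1/3)))**2 = (4*(-2/3)*(10 - 1*(-2/3)))**2 = (4*(-2/3)*(10 + 2/3))**2 = (4*(-2/3)*(32/3))**2 = (-256/9)**2 = 65536/81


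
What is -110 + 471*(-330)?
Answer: -155540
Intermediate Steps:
-110 + 471*(-330) = -110 - 155430 = -155540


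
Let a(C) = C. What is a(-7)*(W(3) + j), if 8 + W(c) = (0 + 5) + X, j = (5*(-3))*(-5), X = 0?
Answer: -504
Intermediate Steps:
j = 75 (j = -15*(-5) = 75)
W(c) = -3 (W(c) = -8 + ((0 + 5) + 0) = -8 + (5 + 0) = -8 + 5 = -3)
a(-7)*(W(3) + j) = -7*(-3 + 75) = -7*72 = -504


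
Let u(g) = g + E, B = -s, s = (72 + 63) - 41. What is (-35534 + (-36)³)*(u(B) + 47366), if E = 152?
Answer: -3897778560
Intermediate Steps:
s = 94 (s = 135 - 41 = 94)
B = -94 (B = -1*94 = -94)
u(g) = 152 + g (u(g) = g + 152 = 152 + g)
(-35534 + (-36)³)*(u(B) + 47366) = (-35534 + (-36)³)*((152 - 94) + 47366) = (-35534 - 46656)*(58 + 47366) = -82190*47424 = -3897778560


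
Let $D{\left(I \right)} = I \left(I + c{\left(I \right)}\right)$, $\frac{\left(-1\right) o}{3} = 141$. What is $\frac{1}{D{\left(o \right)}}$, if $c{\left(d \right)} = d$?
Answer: $\frac{1}{357858} \approx 2.7944 \cdot 10^{-6}$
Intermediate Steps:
$o = -423$ ($o = \left(-3\right) 141 = -423$)
$D{\left(I \right)} = 2 I^{2}$ ($D{\left(I \right)} = I \left(I + I\right) = I 2 I = 2 I^{2}$)
$\frac{1}{D{\left(o \right)}} = \frac{1}{2 \left(-423\right)^{2}} = \frac{1}{2 \cdot 178929} = \frac{1}{357858}$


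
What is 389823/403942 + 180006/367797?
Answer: 10289891123/7074697894 ≈ 1.4545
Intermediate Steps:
389823/403942 + 180006/367797 = 389823*(1/403942) + 180006*(1/367797) = 55689/57706 + 60002/122599 = 10289891123/7074697894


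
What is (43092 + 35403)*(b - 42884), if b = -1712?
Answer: -3500563020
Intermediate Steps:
(43092 + 35403)*(b - 42884) = (43092 + 35403)*(-1712 - 42884) = 78495*(-44596) = -3500563020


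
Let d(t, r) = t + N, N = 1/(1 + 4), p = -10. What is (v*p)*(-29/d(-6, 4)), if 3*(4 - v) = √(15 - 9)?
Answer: -200 + 50*√6/3 ≈ -159.18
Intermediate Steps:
v = 4 - √6/3 (v = 4 - √(15 - 9)/3 = 4 - √6/3 ≈ 3.1835)
N = ⅕ (N = 1/5 = ⅕ ≈ 0.20000)
d(t, r) = ⅕ + t (d(t, r) = t + ⅕ = ⅕ + t)
(v*p)*(-29/d(-6, 4)) = ((4 - √6/3)*(-10))*(-29/(⅕ - 6)) = (-40 + 10*√6/3)*(-29/(-29/5)) = (-40 + 10*√6/3)*(-29*(-5/29)) = (-40 + 10*√6/3)*5 = -200 + 50*√6/3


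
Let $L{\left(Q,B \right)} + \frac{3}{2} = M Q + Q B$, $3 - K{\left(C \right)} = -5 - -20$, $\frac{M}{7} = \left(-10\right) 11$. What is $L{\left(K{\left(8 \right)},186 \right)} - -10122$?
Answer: $\frac{34257}{2} \approx 17129.0$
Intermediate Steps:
$M = -770$ ($M = 7 \left(\left(-10\right) 11\right) = 7 \left(-110\right) = -770$)
$K{\left(C \right)} = -12$ ($K{\left(C \right)} = 3 - \left(-5 - -20\right) = 3 - \left(-5 + 20\right) = 3 - 15 = -12$)
$L{\left(Q,B \right)} = - \frac{3}{2} - 770 Q + B Q$ ($L{\left(Q,B \right)} = - \frac{3}{2} + \left(- 770 Q + Q B\right) = - \frac{3}{2} + \left(- 770 Q + B Q\right) = - \frac{3}{2} - 770 Q + B Q$)
$L{\left(K{\left(8 \right)},186 \right)} - -10122 = \left(- \frac{3}{2} - -9240 + 186 \left(-12\right)\right) - -10122 = \left(- \frac{3}{2} + 9240 - 2232\right) + 10122 = \frac{14013}{2} + 10122 = \frac{34257}{2}$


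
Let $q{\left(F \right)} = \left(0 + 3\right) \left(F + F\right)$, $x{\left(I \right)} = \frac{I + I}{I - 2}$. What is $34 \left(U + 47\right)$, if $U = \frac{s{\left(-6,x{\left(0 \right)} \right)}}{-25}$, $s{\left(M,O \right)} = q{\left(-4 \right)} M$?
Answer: $\frac{35054}{25} \approx 1402.2$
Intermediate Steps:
$x{\left(I \right)} = \frac{2 I}{-2 + I}$
$q{\left(F \right)} = 6 F$ ($q{\left(F \right)} = 3 \cdot 2 F = 6 F$)
$s{\left(M,O \right)} = - 24 M$ ($s{\left(M,O \right)} = 6 \left(-4\right) M = - 24 M$)
$U = - \frac{144}{25}$ ($U = \frac{\left(-24\right) \left(-6\right)}{-25} = 144 \left(- \frac{1}{25}\right) = - \frac{144}{25} \approx -5.76$)
$34 \left(U + 47\right) = 34 \left(- \frac{144}{25} + 47\right) = 34 \cdot \frac{1031}{25} = \frac{35054}{25}$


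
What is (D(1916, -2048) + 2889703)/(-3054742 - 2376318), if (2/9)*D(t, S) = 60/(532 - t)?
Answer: -1999674341/3758293520 ≈ -0.53207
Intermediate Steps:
D(t, S) = 270/(532 - t) (D(t, S) = 9*(60/(532 - t))/2 = 270/(532 - t))
(D(1916, -2048) + 2889703)/(-3054742 - 2376318) = (-270/(-532 + 1916) + 2889703)/(-3054742 - 2376318) = (-270/1384 + 2889703)/(-5431060) = (-270*1/1384 + 2889703)*(-1/5431060) = (-135/692 + 2889703)*(-1/5431060) = (1999674341/692)*(-1/5431060) = -1999674341/3758293520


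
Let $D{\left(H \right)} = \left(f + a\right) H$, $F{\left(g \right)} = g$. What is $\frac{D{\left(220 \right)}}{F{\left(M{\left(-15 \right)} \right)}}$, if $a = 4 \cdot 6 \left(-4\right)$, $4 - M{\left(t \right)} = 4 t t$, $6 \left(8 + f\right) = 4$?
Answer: $\frac{8525}{336} \approx 25.372$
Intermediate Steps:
$f = - \frac{22}{3}$ ($f = -8 + \frac{1}{6} \cdot 4 = -8 + \frac{2}{3} = - \frac{22}{3} \approx -7.3333$)
$M{\left(t \right)} = 4 - 4 t^{2}$ ($M{\left(t \right)} = 4 - 4 t t = 4 - 4 t^{2}$)
$a = -96$ ($a = 24 \left(-4\right) = -96$)
$D{\left(H \right)} = - \frac{310 H}{3}$ ($D{\left(H \right)} = \left(- \frac{22}{3} - 96\right) H = - \frac{310 H}{3}$)
$\frac{D{\left(220 \right)}}{F{\left(M{\left(-15 \right)} \right)}} = \frac{\left(- \frac{310}{3}\right) 220}{4 - 4 \left(-15\right)^{2}} = - \frac{68200}{3 \left(4 - 900\right)} = - \frac{68200}{3 \left(-896\right)} = \left(- \frac{68200}{3}\right) \left(- \frac{1}{896}\right) = \frac{8525}{336}$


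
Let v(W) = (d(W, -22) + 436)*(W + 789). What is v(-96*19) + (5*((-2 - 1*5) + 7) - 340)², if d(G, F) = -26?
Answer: -308750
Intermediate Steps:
v(W) = 323490 + 410*W (v(W) = (-26 + 436)*(W + 789) = 410*(789 + W) = 323490 + 410*W)
v(-96*19) + (5*((-2 - 1*5) + 7) - 340)² = (323490 + 410*(-96*19)) + (5*((-2 - 1*5) + 7) - 340)² = (323490 + 410*(-1824)) + (5*((-2 - 5) + 7) - 340)² = (323490 - 747840) + (5*(-7 + 7) - 340)² = -424350 + (5*0 - 340)² = -424350 + (0 - 340)² = -424350 + (-340)² = -424350 + 115600 = -308750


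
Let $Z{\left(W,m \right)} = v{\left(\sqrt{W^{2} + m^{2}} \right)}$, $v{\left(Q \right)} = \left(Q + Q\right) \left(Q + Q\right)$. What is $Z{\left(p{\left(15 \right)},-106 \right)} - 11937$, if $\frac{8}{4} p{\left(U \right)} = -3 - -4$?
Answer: $33008$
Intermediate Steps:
$v{\left(Q \right)} = 4 Q^{2}$ ($v{\left(Q \right)} = 2 Q 2 Q = 4 Q^{2}$)
$p{\left(U \right)} = \frac{1}{2}$ ($p{\left(U \right)} = \frac{-3 - -4}{2} = \frac{-3 + 4}{2} = \frac{1}{2} \cdot 1 = \frac{1}{2}$)
$Z{\left(W,m \right)} = 4 W^{2} + 4 m^{2}$ ($Z{\left(W,m \right)} = 4 \left(\sqrt{W^{2} + m^{2}}\right)^{2} = 4 \left(W^{2} + m^{2}\right) = 4 W^{2} + 4 m^{2}$)
$Z{\left(p{\left(15 \right)},-106 \right)} - 11937 = \left(\frac{4}{4} + 4 \left(-106\right)^{2}\right) - 11937 = \left(4 \cdot \frac{1}{4} + 4 \cdot 11236\right) - 11937 = \left(1 + 44944\right) - 11937 = 44945 - 11937 = 33008$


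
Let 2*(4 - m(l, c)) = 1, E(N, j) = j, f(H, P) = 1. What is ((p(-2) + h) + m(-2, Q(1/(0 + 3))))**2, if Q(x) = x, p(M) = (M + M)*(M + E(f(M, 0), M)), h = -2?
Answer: 1225/4 ≈ 306.25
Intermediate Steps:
p(M) = 4*M**2 (p(M) = (M + M)*(M + M) = (2*M)*(2*M) = 4*M**2)
m(l, c) = 7/2 (m(l, c) = 4 - 1/2*1 = 4 - 1/2 = 7/2)
((p(-2) + h) + m(-2, Q(1/(0 + 3))))**2 = ((4*(-2)**2 - 2) + 7/2)**2 = ((4*4 - 2) + 7/2)**2 = ((16 - 2) + 7/2)**2 = (14 + 7/2)**2 = (35/2)**2 = 1225/4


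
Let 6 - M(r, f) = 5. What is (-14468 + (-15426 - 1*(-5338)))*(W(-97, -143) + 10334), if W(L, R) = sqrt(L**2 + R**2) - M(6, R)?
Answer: -253737148 - 24556*sqrt(29858) ≈ -2.5798e+8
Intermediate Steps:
M(r, f) = 1 (M(r, f) = 6 - 1*5 = 6 - 5 = 1)
W(L, R) = -1 + sqrt(L**2 + R**2) (W(L, R) = sqrt(L**2 + R**2) - 1*1 = sqrt(L**2 + R**2) - 1 = -1 + sqrt(L**2 + R**2))
(-14468 + (-15426 - 1*(-5338)))*(W(-97, -143) + 10334) = (-14468 + (-15426 - 1*(-5338)))*((-1 + sqrt((-97)**2 + (-143)**2)) + 10334) = (-14468 + (-15426 + 5338))*((-1 + sqrt(9409 + 20449)) + 10334) = (-14468 - 10088)*((-1 + sqrt(29858)) + 10334) = -24556*(10333 + sqrt(29858)) = -253737148 - 24556*sqrt(29858)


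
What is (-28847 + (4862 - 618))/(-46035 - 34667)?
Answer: 24603/80702 ≈ 0.30486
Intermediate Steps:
(-28847 + (4862 - 618))/(-46035 - 34667) = (-28847 + 4244)/(-80702) = -24603*(-1/80702) = 24603/80702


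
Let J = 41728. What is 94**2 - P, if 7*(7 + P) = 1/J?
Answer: 2583004927/292096 ≈ 8843.0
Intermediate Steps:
P = -2044671/292096 (P = -7 + (1/7)/41728 = -7 + (1/7)*(1/41728) = -7 + 1/292096 = -2044671/292096 ≈ -7.0000)
94**2 - P = 94**2 - 1*(-2044671/292096) = 8836 + 2044671/292096 = 2583004927/292096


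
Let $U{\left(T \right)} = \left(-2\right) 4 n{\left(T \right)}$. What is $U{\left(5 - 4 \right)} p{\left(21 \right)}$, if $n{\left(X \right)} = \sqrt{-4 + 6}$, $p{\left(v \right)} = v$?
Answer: $- 168 \sqrt{2} \approx -237.59$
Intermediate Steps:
$n{\left(X \right)} = \sqrt{2}$
$U{\left(T \right)} = - 8 \sqrt{2}$ ($U{\left(T \right)} = \left(-2\right) 4 \sqrt{2} = - 8 \sqrt{2}$)
$U{\left(5 - 4 \right)} p{\left(21 \right)} = - 8 \sqrt{2} \cdot 21 = - 168 \sqrt{2}$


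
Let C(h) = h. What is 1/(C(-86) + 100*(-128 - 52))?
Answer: -1/18086 ≈ -5.5291e-5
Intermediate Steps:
1/(C(-86) + 100*(-128 - 52)) = 1/(-86 + 100*(-128 - 52)) = 1/(-86 + 100*(-180)) = 1/(-86 - 18000) = 1/(-18086) = -1/18086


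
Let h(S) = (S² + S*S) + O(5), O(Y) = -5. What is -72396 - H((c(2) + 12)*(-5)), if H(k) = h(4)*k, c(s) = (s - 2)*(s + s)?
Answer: -70776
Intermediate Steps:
c(s) = 2*s*(-2 + s) (c(s) = (-2 + s)*(2*s) = 2*s*(-2 + s))
h(S) = -5 + 2*S² (h(S) = (S² + S*S) - 5 = (S² + S²) - 5 = 2*S² - 5 = -5 + 2*S²)
H(k) = 27*k (H(k) = (-5 + 2*4²)*k = (-5 + 2*16)*k = (-5 + 32)*k = 27*k)
-72396 - H((c(2) + 12)*(-5)) = -72396 - 27*(2*2*(-2 + 2) + 12)*(-5) = -72396 - 27*(2*2*0 + 12)*(-5) = -72396 - 27*(0 + 12)*(-5) = -72396 - 27*12*(-5) = -72396 - 27*(-60) = -72396 - 1*(-1620) = -72396 + 1620 = -70776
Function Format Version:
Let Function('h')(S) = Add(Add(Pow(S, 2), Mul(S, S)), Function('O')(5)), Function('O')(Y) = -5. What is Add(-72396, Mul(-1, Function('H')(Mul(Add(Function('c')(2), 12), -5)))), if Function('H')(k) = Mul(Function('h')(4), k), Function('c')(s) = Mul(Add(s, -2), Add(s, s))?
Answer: -70776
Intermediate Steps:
Function('c')(s) = Mul(2, s, Add(-2, s)) (Function('c')(s) = Mul(Add(-2, s), Mul(2, s)) = Mul(2, s, Add(-2, s)))
Function('h')(S) = Add(-5, Mul(2, Pow(S, 2))) (Function('h')(S) = Add(Add(Pow(S, 2), Mul(S, S)), -5) = Add(Add(Pow(S, 2), Pow(S, 2)), -5) = Add(Mul(2, Pow(S, 2)), -5) = Add(-5, Mul(2, Pow(S, 2))))
Function('H')(k) = Mul(27, k) (Function('H')(k) = Mul(Add(-5, Mul(2, Pow(4, 2))), k) = Mul(Add(-5, Mul(2, 16)), k) = Mul(Add(-5, 32), k) = Mul(27, k))
Add(-72396, Mul(-1, Function('H')(Mul(Add(Function('c')(2), 12), -5)))) = Add(-72396, Mul(-1, Mul(27, Mul(Add(Mul(2, 2, Add(-2, 2)), 12), -5)))) = Add(-72396, Mul(-1, Mul(27, Mul(Add(Mul(2, 2, 0), 12), -5)))) = Add(-72396, Mul(-1, Mul(27, Mul(Add(0, 12), -5)))) = Add(-72396, Mul(-1, Mul(27, Mul(12, -5)))) = Add(-72396, Mul(-1, Mul(27, -60))) = Add(-72396, Mul(-1, -1620)) = Add(-72396, 1620) = -70776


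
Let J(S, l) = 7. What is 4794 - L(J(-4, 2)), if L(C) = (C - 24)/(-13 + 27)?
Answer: 67133/14 ≈ 4795.2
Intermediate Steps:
L(C) = -12/7 + C/14 (L(C) = (-24 + C)/14 = (-24 + C)*(1/14) = -12/7 + C/14)
4794 - L(J(-4, 2)) = 4794 - (-12/7 + (1/14)*7) = 4794 - (-12/7 + ½) = 4794 - 1*(-17/14) = 4794 + 17/14 = 67133/14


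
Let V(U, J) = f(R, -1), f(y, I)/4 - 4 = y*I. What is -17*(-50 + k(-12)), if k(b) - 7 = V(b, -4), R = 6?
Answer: 867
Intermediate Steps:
f(y, I) = 16 + 4*I*y (f(y, I) = 16 + 4*(y*I) = 16 + 4*(I*y) = 16 + 4*I*y)
V(U, J) = -8 (V(U, J) = 16 + 4*(-1)*6 = 16 - 24 = -8)
k(b) = -1 (k(b) = 7 - 8 = -1)
-17*(-50 + k(-12)) = -17*(-50 - 1) = -17*(-51) = 867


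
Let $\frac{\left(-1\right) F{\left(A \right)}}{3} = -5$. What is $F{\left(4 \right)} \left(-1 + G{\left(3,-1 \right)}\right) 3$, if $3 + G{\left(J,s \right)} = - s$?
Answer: $-135$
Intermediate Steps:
$G{\left(J,s \right)} = -3 - s$
$F{\left(A \right)} = 15$ ($F{\left(A \right)} = \left(-3\right) \left(-5\right) = 15$)
$F{\left(4 \right)} \left(-1 + G{\left(3,-1 \right)}\right) 3 = 15 \left(-1 - 2\right) 3 = 15 \left(-3\right) 3 = \left(-45\right) 3 = -135$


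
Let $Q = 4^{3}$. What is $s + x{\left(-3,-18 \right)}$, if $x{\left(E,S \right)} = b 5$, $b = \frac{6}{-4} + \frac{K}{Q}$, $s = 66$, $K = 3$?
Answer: $\frac{3759}{64} \approx 58.734$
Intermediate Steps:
$Q = 64$
$b = - \frac{93}{64}$ ($b = \frac{6}{-4} + \frac{3}{64} = 6 \left(- \frac{1}{4}\right) + 3 \cdot \frac{1}{64} = - \frac{3}{2} + \frac{3}{64} = - \frac{93}{64} \approx -1.4531$)
$x{\left(E,S \right)} = - \frac{465}{64}$ ($x{\left(E,S \right)} = \left(- \frac{93}{64}\right) 5 = - \frac{465}{64}$)
$s + x{\left(-3,-18 \right)} = 66 - \frac{465}{64} = \frac{3759}{64}$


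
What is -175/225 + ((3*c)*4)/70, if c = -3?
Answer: -407/315 ≈ -1.2921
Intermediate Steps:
-175/225 + ((3*c)*4)/70 = -175/225 + ((3*(-3))*4)/70 = -175*1/225 - 9*4*(1/70) = -7/9 - 36*1/70 = -7/9 - 18/35 = -407/315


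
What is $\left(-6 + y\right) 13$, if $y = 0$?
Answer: $-78$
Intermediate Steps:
$\left(-6 + y\right) 13 = \left(-6 + 0\right) 13 = \left(-6\right) 13 = -78$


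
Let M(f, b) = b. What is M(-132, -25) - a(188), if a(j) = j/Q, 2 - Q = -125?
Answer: -3363/127 ≈ -26.480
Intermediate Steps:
Q = 127 (Q = 2 - 1*(-125) = 2 + 125 = 127)
a(j) = j/127
M(-132, -25) - a(188) = -25 - 188/127 = -3363/127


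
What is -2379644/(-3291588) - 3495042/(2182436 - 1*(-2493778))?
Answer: -15688071620/641340411993 ≈ -0.024461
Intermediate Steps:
-2379644/(-3291588) - 3495042/(2182436 - 1*(-2493778)) = -2379644*(-1/3291588) - 3495042/(2182436 + 2493778) = 594911/822897 - 3495042/4676214 = 594911/822897 - 3495042*1/4676214 = 594911/822897 - 582507/779369 = -15688071620/641340411993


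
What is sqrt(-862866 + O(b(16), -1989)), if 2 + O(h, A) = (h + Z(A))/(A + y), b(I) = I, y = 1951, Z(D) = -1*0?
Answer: 10*I*sqrt(3114955)/19 ≈ 928.91*I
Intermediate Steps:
Z(D) = 0
O(h, A) = -2 + h/(1951 + A) (O(h, A) = -2 + (h + 0)/(A + 1951) = -2 + h/(1951 + A))
sqrt(-862866 + O(b(16), -1989)) = sqrt(-862866 + (-3902 + 16 - 2*(-1989))/(1951 - 1989)) = sqrt(-862866 + (-3902 + 16 + 3978)/(-38)) = sqrt(-862866 - 1/38*92) = sqrt(-862866 - 46/19) = sqrt(-16394500/19) = 10*I*sqrt(3114955)/19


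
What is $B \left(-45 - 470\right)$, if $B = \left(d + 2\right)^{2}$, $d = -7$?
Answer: $-12875$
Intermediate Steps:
$B = 25$ ($B = \left(-7 + 2\right)^{2} = \left(-5\right)^{2} = 25$)
$B \left(-45 - 470\right) = 25 \left(-45 - 470\right) = 25 \left(-515\right) = -12875$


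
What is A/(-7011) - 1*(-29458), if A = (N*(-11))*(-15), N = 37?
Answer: 68841311/2337 ≈ 29457.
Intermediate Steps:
A = 6105 (A = (37*(-11))*(-15) = -407*(-15) = 6105)
A/(-7011) - 1*(-29458) = 6105/(-7011) - 1*(-29458) = 6105*(-1/7011) + 29458 = -2035/2337 + 29458 = 68841311/2337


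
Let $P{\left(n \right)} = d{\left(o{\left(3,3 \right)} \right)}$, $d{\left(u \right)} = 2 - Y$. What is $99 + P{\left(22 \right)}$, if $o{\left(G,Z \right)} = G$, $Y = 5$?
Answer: $96$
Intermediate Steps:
$d{\left(u \right)} = -3$ ($d{\left(u \right)} = 2 - 5 = -3$)
$P{\left(n \right)} = -3$
$99 + P{\left(22 \right)} = 99 - 3 = 96$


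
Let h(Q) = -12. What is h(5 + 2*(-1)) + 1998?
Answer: 1986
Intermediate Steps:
h(5 + 2*(-1)) + 1998 = -12 + 1998 = 1986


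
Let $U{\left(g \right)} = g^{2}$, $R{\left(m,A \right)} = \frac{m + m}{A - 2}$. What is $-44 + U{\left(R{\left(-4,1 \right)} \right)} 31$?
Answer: $1940$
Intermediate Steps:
$R{\left(m,A \right)} = \frac{2 m}{-2 + A}$
$-44 + U{\left(R{\left(-4,1 \right)} \right)} 31 = -44 + \left(2 \left(-4\right) \frac{1}{-2 + 1}\right)^{2} \cdot 31 = -44 + \left(2 \left(-4\right) \frac{1}{-1}\right)^{2} \cdot 31 = -44 + \left(2 \left(-4\right) \left(-1\right)\right)^{2} \cdot 31 = -44 + 8^{2} \cdot 31 = -44 + 64 \cdot 31 = -44 + 1984 = 1940$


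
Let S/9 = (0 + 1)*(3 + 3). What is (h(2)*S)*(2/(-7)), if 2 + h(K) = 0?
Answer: 216/7 ≈ 30.857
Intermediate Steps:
h(K) = -2 (h(K) = -2 + 0 = -2)
S = 54 (S = 9*((0 + 1)*(3 + 3)) = 9*(1*6) = 9*6 = 54)
(h(2)*S)*(2/(-7)) = (-2*54)*(2/(-7)) = -216*(-1)/7 = -108*(-2/7) = 216/7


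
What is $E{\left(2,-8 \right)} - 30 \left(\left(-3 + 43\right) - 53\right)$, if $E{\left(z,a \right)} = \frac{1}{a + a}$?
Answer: $\frac{6239}{16} \approx 389.94$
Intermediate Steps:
$E{\left(z,a \right)} = \frac{1}{2 a}$
$E{\left(2,-8 \right)} - 30 \left(\left(-3 + 43\right) - 53\right) = \frac{1}{2 \left(-8\right)} - 30 \left(\left(-3 + 43\right) - 53\right) = \frac{1}{2} \left(- \frac{1}{8}\right) - 30 \left(40 - 53\right) = - \frac{1}{16} - -390 = - \frac{1}{16} + 390 = \frac{6239}{16}$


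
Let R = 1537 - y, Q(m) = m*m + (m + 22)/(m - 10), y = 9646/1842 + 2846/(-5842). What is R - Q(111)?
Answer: -2931815772797/271714341 ≈ -10790.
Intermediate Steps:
y = 12777400/2690241 (y = 9646*(1/1842) + 2846*(-1/5842) = 4823/921 - 1423/2921 = 12777400/2690241 ≈ 4.7495)
Q(m) = m**2 + (22 + m)/(-10 + m)
R = 4122123017/2690241 (R = 1537 - 1*12777400/2690241 = 1537 - 12777400/2690241 = 4122123017/2690241 ≈ 1532.3)
R - Q(111) = 4122123017/2690241 - (22 + 111 + 111**3 - 10*111**2)/(-10 + 111) = 4122123017/2690241 - (22 + 111 + 1367631 - 10*12321)/101 = 4122123017/2690241 - (22 + 111 + 1367631 - 123210)/101 = 4122123017/2690241 - 1244554/101 = -2931815772797/271714341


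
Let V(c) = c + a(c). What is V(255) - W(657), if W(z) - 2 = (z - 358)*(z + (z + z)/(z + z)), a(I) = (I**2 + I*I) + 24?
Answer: -66415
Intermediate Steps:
a(I) = 24 + 2*I**2 (a(I) = (I**2 + I**2) + 24 = 2*I**2 + 24 = 24 + 2*I**2)
V(c) = 24 + c + 2*c**2 (V(c) = c + (24 + 2*c**2) = 24 + c + 2*c**2)
W(z) = 2 + (1 + z)*(-358 + z) (W(z) = 2 + (z - 358)*(z + (z + z)/(z + z)) = 2 + (-358 + z)*(z + (2*z)/((2*z))) = 2 + (-358 + z)*(z + (2*z)*(1/(2*z))) = 2 + (-358 + z)*(z + 1) = 2 + (-358 + z)*(1 + z) = 2 + (1 + z)*(-358 + z))
V(255) - W(657) = (24 + 255 + 2*255**2) - (-356 + 657**2 - 357*657) = (24 + 255 + 2*65025) - (-356 + 431649 - 234549) = (24 + 255 + 130050) - 1*196744 = 130329 - 196744 = -66415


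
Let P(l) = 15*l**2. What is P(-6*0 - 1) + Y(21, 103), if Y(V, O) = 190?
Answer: 205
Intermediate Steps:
P(-6*0 - 1) + Y(21, 103) = 15*(-6*0 - 1)**2 + 190 = 15*(0 - 1)**2 + 190 = 15*(-1)**2 + 190 = 15*1 + 190 = 15 + 190 = 205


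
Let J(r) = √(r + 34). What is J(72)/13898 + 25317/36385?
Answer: 25317/36385 + √106/13898 ≈ 0.69655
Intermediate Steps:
J(r) = √(34 + r)
J(72)/13898 + 25317/36385 = √(34 + 72)/13898 + 25317/36385 = √106*(1/13898) + 25317*(1/36385) = √106/13898 + 25317/36385 = 25317/36385 + √106/13898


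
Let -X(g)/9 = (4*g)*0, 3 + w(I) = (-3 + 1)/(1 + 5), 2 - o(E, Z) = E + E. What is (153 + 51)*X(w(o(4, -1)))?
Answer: 0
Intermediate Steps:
o(E, Z) = 2 - 2*E (o(E, Z) = 2 - (E + E) = 2 - 2*E)
w(I) = -10/3 (w(I) = -3 + (-3 + 1)/(1 + 5) = -3 - 2/6 = -3 - 2*1/6 = -3 - 1/3 = -10/3)
X(g) = 0 (X(g) = -9*4*g*0 = -9*0 = 0)
(153 + 51)*X(w(o(4, -1))) = (153 + 51)*0 = 204*0 = 0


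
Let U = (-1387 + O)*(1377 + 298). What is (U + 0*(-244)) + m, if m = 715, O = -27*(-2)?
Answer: -2232060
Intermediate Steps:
O = 54
U = -2232775 (U = (-1387 + 54)*(1377 + 298) = -1333*1675 = -2232775)
(U + 0*(-244)) + m = (-2232775 + 0*(-244)) + 715 = (-2232775 + 0) + 715 = -2232775 + 715 = -2232060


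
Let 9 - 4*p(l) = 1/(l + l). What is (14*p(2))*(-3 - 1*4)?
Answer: -1715/8 ≈ -214.38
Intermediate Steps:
p(l) = 9/4 - 1/(8*l) (p(l) = 9/4 - 1/(4*(l + l)) = 9/4 - 1/(2*l)/4 = 9/4 - 1/(8*l))
(14*p(2))*(-3 - 1*4) = (14*((1/8)*(-1 + 18*2)/2))*(-3 - 1*4) = (14*((1/8)*(1/2)*(-1 + 36)))*(-3 - 4) = (14*((1/8)*(1/2)*35))*(-7) = (14*(35/16))*(-7) = (245/8)*(-7) = -1715/8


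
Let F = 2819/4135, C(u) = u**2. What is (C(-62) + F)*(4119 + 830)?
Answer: 78678009291/4135 ≈ 1.9027e+7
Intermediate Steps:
F = 2819/4135 (F = 2819*(1/4135) = 2819/4135 ≈ 0.68174)
(C(-62) + F)*(4119 + 830) = ((-62)**2 + 2819/4135)*(4119 + 830) = (3844 + 2819/4135)*4949 = (15897759/4135)*4949 = 78678009291/4135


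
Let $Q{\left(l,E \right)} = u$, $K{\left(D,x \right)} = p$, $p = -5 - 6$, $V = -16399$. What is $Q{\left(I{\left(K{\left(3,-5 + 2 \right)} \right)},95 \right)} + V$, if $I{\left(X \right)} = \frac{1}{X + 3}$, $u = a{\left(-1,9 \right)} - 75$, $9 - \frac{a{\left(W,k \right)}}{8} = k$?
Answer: $-16474$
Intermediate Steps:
$a{\left(W,k \right)} = 72 - 8 k$
$p = -11$ ($p = -5 - 6 = -11$)
$K{\left(D,x \right)} = -11$
$u = -75$ ($u = \left(72 - 72\right) - 75 = 0 - 75 = -75$)
$I{\left(X \right)} = \frac{1}{3 + X}$
$Q{\left(l,E \right)} = -75$
$Q{\left(I{\left(K{\left(3,-5 + 2 \right)} \right)},95 \right)} + V = -75 - 16399 = -16474$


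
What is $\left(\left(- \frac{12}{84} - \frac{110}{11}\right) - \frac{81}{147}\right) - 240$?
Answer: $- \frac{12284}{49} \approx -250.69$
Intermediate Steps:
$\left(\left(- \frac{12}{84} - \frac{110}{11}\right) - \frac{81}{147}\right) - 240 = \left(\left(\left(-12\right) \frac{1}{84} - 10\right) - \frac{27}{49}\right) - 240 = \left(\left(- \frac{1}{7} - 10\right) - \frac{27}{49}\right) - 240 = \left(- \frac{71}{7} - \frac{27}{49}\right) - 240 = - \frac{524}{49} - 240 = - \frac{12284}{49}$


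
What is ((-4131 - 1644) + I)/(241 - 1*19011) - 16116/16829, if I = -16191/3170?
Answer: -650559730311/1001340646100 ≈ -0.64969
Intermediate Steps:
I = -16191/3170 (I = -16191*1/3170 = -16191/3170 ≈ -5.1076)
((-4131 - 1644) + I)/(241 - 1*19011) - 16116/16829 = ((-4131 - 1644) - 16191/3170)/(241 - 1*19011) - 16116/16829 = (-5775 - 16191/3170)/(241 - 19011) - 16116*1/16829 = -18322941/3170/(-18770) - 16116/16829 = -18322941/3170*(-1/18770) - 16116/16829 = 18322941/59500900 - 16116/16829 = -650559730311/1001340646100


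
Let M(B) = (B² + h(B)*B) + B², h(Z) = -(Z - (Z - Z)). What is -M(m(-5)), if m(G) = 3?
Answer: -9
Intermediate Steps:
h(Z) = -Z (h(Z) = -(Z - 1*0) = -(Z + 0) = -Z)
M(B) = B² (M(B) = (B² + (-B)*B) + B² = (B² - B²) + B² = 0 + B² = B²)
-M(m(-5)) = -1*3² = -1*9 = -9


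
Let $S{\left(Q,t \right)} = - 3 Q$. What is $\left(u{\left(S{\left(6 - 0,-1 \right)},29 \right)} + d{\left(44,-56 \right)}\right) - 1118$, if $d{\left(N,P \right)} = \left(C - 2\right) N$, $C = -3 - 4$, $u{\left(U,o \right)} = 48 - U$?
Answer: $-1448$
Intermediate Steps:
$C = -7$
$d{\left(N,P \right)} = - 9 N$ ($d{\left(N,P \right)} = \left(-7 - 2\right) N = - 9 N$)
$\left(u{\left(S{\left(6 - 0,-1 \right)},29 \right)} + d{\left(44,-56 \right)}\right) - 1118 = \left(\left(48 - - 3 \left(6 - 0\right)\right) - 396\right) - 1118 = \left(\left(48 - - 3 \left(6 + 0\right)\right) - 396\right) - 1118 = \left(\left(48 - \left(-3\right) 6\right) - 396\right) - 1118 = \left(\left(48 - -18\right) - 396\right) - 1118 = \left(\left(48 + 18\right) - 396\right) - 1118 = \left(66 - 396\right) - 1118 = -330 - 1118 = -1448$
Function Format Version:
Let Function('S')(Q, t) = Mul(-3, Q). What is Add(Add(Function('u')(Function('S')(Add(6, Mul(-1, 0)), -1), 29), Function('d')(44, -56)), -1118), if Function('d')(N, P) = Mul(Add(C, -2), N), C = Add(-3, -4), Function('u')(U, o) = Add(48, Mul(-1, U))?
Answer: -1448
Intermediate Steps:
C = -7
Function('d')(N, P) = Mul(-9, N) (Function('d')(N, P) = Mul(Add(-7, -2), N) = Mul(-9, N))
Add(Add(Function('u')(Function('S')(Add(6, Mul(-1, 0)), -1), 29), Function('d')(44, -56)), -1118) = Add(Add(Add(48, Mul(-1, Mul(-3, Add(6, Mul(-1, 0))))), Mul(-9, 44)), -1118) = Add(Add(Add(48, Mul(-1, Mul(-3, Add(6, 0)))), -396), -1118) = Add(Add(Add(48, Mul(-1, Mul(-3, 6))), -396), -1118) = Add(Add(Add(48, Mul(-1, -18)), -396), -1118) = Add(Add(Add(48, 18), -396), -1118) = Add(Add(66, -396), -1118) = Add(-330, -1118) = -1448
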